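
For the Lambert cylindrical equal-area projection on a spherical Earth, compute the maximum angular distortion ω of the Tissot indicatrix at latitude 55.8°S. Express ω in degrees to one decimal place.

62.6°

The Lambert cylindrical equal-area projection is the cylindrical equal-area projection with its standard parallel at the equator (φ₀ = 0). Cylindrical equal-area (φ₀ = 0°): h = cos φ / cos 0° along meridians, k = cos 0° / cos φ along parallels; h·k = 1.
At 55.8°: h = 0.5621, k = 1.779; principal scales a = 1.779, b = 0.5621.
sin(ω/2) = (a − b)/(a + b) = 1.217/2.341 = 0.5198, so ω = 2 arcsin(0.5198) ≈ 62.6°.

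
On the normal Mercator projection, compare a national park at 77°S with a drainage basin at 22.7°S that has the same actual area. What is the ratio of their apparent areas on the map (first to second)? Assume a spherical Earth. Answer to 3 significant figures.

16.8

Mercator is conformal with k = sec φ, so areal scale = k² = sec²φ.
At 77°: sec²(77°) = 1/0.2250² = 19.76.
At 22.7°: sec²(22.7°) = 1/0.9225² = 1.175.
Ratio = 19.76/1.175 = cos²(22.7°)/cos²(77°) ≈ 16.8.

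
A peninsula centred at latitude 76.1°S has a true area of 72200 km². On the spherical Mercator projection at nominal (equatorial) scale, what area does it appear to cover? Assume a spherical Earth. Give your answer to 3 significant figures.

1250000 km²

Mercator is conformal, so the point scale is isotropic: h = k = sec φ = 1/cos φ.
Areal scale = k² = sec²φ = 1/cos²(76.1°) = 1/0.2402² = 17.33.
Apparent area = 72200 × 17.33 ≈ 1250000 km².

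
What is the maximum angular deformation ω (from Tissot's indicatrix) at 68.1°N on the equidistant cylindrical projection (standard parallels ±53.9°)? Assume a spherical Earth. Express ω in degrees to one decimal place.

With standard parallel φ₀ = 53.9°, the equirectangular projection gives x = Rλ cos φ₀, y = Rφ, so h = 1 and k = cos 53.9° / cos φ.
At 68.1°: h = 1.000, k = 1.580; principal scales a = 1.580, b = 1.000.
sin(ω/2) = (a − b)/(a + b) = 0.5797/2.580 = 0.2247, so ω = 2 arcsin(0.2247) ≈ 26.0°.

26.0°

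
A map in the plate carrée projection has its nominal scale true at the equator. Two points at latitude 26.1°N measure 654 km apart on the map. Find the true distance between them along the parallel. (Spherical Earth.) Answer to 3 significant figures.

Plate carrée maps x = Rλ, y = Rφ. The meridian scale is h = 1 and the parallel scale is k = 1/cos φ = sec φ.
Along the parallel at 26.1°, map distances are exaggerated by k = sec 26.1° = 1.114.
True distance = 654 / 1.114 = 654 × cos 26.1° ≈ 587 km.

587 km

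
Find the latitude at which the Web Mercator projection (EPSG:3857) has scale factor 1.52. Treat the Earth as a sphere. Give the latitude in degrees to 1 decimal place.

Mercator scale is k = sec φ = 1/cos φ.
1/cos φ = 1.52  ⇒  cos φ = 0.6579  ⇒  φ = arccos(0.6579) ≈ 48.9°.

48.9°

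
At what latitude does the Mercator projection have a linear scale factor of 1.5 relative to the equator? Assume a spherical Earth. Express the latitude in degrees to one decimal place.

48.2°

Mercator scale is k = sec φ = 1/cos φ.
1/cos φ = 1.5  ⇒  cos φ = 0.6667  ⇒  φ = arccos(0.6667) ≈ 48.2°.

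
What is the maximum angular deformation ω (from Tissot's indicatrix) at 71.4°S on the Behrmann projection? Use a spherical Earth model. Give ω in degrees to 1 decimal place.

99.1°

Behrmann is a cylindrical equal-area projection with standard parallels at ±30°. For cylindrical equal-area with standard parallel φ₀, h = cos φ / cos φ₀ and k = cos φ₀ / cos φ, so h·k = 1.
At 71.4°: h = 0.3683, k = 2.715; principal scales a = 2.715, b = 0.3683.
sin(ω/2) = (a − b)/(a + b) = 2.347/3.083 = 0.7611, so ω = 2 arcsin(0.7611) ≈ 99.1°.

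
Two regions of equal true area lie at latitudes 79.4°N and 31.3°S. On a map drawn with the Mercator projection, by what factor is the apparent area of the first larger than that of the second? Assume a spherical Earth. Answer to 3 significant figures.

Mercator is conformal with k = sec φ, so areal scale = k² = sec²φ.
At 79.4°: sec²(79.4°) = 1/0.1840² = 29.55.
At 31.3°: sec²(31.3°) = 1/0.8545² = 1.370.
Ratio = 29.55/1.370 = cos²(31.3°)/cos²(79.4°) ≈ 21.6.

21.6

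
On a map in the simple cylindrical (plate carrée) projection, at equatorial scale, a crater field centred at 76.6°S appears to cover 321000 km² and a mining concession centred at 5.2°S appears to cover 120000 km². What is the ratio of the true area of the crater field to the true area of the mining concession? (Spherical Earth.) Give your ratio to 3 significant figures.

On the plate carrée, areal scale = h·k = 1 × sec φ, so true area = apparent × cos φ.
True area of crater field: 321000 × cos(76.6°) = 321000 × 0.2317 = 74390 km².
True area of mining concession: 120000 × cos(5.2°) = 120000 × 0.9959 = 119500 km².
Ratio = 74390 / 119500 ≈ 0.622.

0.622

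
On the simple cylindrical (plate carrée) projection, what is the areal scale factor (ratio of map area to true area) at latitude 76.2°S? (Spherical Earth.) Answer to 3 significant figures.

In the plate carrée (x = Rλ, y = Rφ), meridians are true-scale (h = 1) and parallels are stretched by k = sec φ.
Areal scale = h·k = 1 × sec φ; at 76.2°, h = 1.000, k = 4.192, so h·k = 4.192.

4.19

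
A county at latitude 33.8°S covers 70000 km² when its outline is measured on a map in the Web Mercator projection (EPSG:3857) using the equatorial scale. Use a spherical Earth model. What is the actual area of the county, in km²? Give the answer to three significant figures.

The Mercator projection is conformal; its linear scale factor is the same in every direction and equals sec φ = 1/cos φ.
Areal scale = k² = sec²φ = 1/cos²(33.8°) = 1/0.8310² = 1.448.
True area = apparent / (areal scale) = 70000 / 1.448 ≈ 48300 km².

48300 km²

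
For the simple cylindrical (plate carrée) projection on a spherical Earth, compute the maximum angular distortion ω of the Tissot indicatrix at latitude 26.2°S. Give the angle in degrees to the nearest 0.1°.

In the plate carrée (x = Rλ, y = Rφ), meridians are true-scale (h = 1) and parallels are stretched by k = sec φ.
At 26.2°: h = 1.000, k = 1.115; principal scales a = 1.115, b = 1.000.
sin(ω/2) = (a − b)/(a + b) = 0.1145/2.115 = 0.05415, so ω = 2 arcsin(0.05415) ≈ 6.2°.

6.2°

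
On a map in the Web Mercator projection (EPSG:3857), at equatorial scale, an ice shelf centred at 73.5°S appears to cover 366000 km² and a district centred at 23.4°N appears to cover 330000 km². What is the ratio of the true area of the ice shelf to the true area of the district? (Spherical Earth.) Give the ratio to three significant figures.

0.106

Since Mercator area scale is 1/cos²φ, the true area equals the apparent area multiplied by cos²φ.
True area of ice shelf: 366000 × cos²(73.5°) = 366000 × 0.08066 = 29520 km².
True area of district: 330000 × cos²(23.4°) = 330000 × 0.8423 = 278000 km².
Ratio = 29520 / 278000 ≈ 0.106.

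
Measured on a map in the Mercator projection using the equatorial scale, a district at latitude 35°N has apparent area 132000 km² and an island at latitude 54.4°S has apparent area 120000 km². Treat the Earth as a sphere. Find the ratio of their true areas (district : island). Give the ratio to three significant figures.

2.18

Since Mercator area scale is 1/cos²φ, the true area equals the apparent area multiplied by cos²φ.
True area of district: 132000 × cos²(35°) = 132000 × 0.6710 = 88570 km².
True area of island: 120000 × cos²(54.4°) = 120000 × 0.3389 = 40660 km².
Ratio = 88570 / 40660 ≈ 2.18.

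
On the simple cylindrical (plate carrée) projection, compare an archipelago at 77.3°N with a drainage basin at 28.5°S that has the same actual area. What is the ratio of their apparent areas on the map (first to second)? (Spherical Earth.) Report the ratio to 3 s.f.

For the equirectangular projection with φ₀ = 0 (plate carrée), h = 1 along meridians and k = sec φ along parallels.
Areal scale at 77.3°: h·k = 1.000 × 4.549 = 4.549.
Areal scale at 28.5°: h·k = 1.000 × 1.138 = 1.138.
Ratio = 4.549/1.138 ≈ 4.00.

4.00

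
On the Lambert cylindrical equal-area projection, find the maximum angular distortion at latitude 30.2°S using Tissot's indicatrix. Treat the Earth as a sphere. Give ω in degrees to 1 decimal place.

16.7°

The Lambert cylindrical equal-area projection is the cylindrical equal-area projection with its standard parallel at the equator (φ₀ = 0). Cylindrical equal-area (φ₀ = 0°): h = cos φ / cos 0° along meridians, k = cos 0° / cos φ along parallels; h·k = 1.
At 30.2°: h = 0.8643, k = 1.157; principal scales a = 1.157, b = 0.8643.
sin(ω/2) = (a − b)/(a + b) = 0.2928/2.021 = 0.1448, so ω = 2 arcsin(0.1448) ≈ 16.7°.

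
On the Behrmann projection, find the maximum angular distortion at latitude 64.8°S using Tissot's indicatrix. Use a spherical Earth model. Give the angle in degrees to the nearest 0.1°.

75.3°

Behrmann is a cylindrical equal-area projection with standard parallels at ±30°. Cylindrical equal-area (φ₀ = 30°): h = cos φ / cos 30° along meridians, k = cos 30° / cos φ along parallels; h·k = 1.
At 64.8°: h = 0.4916, k = 2.034; principal scales a = 2.034, b = 0.4916.
sin(ω/2) = (a − b)/(a + b) = 1.542/2.526 = 0.6107, so ω = 2 arcsin(0.6107) ≈ 75.3°.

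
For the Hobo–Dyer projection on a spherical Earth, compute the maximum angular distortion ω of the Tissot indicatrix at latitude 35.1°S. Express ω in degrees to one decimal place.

Hobo–Dyer is a cylindrical equal-area projection with standard parallels at ±37.5°. Cylindrical equal-area (φ₀ = 37.5°): h = cos φ / cos 37.5° along meridians, k = cos 37.5° / cos φ along parallels; h·k = 1.
At 35.1°: h = 1.031, k = 0.9697; principal scales a = 1.031, b = 0.9697.
sin(ω/2) = (a − b)/(a + b) = 0.06156/2.001 = 0.03077, so ω = 2 arcsin(0.03077) ≈ 3.5°.

3.5°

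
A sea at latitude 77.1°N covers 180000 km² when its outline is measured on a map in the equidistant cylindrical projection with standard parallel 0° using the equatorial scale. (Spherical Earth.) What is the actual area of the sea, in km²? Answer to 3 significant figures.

40200 km²

For the equirectangular projection with φ₀ = 0 (plate carrée), h = 1 along meridians and k = sec φ along parallels.
Areal scale = h·k = 1 × sec φ; at 77.1°, h = 1.000, k = 4.479, so h·k = 4.479.
True area = apparent / (areal scale) = 180000 / 4.479 ≈ 40200 km².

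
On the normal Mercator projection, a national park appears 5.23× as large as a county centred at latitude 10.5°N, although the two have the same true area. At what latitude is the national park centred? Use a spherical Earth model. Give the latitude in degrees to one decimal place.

64.5°

For equal true areas on Mercator, apparent areas scale as sec²φ, so the ratio is cos²φ₂ / cos²φ₁.
cos²φ₂ / cos²φ₁ = 5.23  ⇒  cos φ₁ = cos 10.5° / √5.23 = 0.9833/2.287 = 0.4299.
φ₁ = arccos(0.4299) ≈ 64.5°.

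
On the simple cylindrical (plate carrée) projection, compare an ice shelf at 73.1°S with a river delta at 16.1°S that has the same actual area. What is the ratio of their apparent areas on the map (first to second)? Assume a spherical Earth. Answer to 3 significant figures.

3.31

For the equirectangular projection with φ₀ = 0 (plate carrée), h = 1 along meridians and k = sec φ along parallels.
Areal scale at 73.1°: h·k = 1.000 × 3.440 = 3.440.
Areal scale at 16.1°: h·k = 1.000 × 1.041 = 1.041.
Ratio = 3.440/1.041 ≈ 3.31.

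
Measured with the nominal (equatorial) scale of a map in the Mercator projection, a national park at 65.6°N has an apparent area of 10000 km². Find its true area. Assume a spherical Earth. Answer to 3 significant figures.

Mercator is conformal, so the point scale is isotropic: h = k = sec φ = 1/cos φ.
Areal scale = k² = sec²φ = 1/cos²(65.6°) = 1/0.4131² = 5.860.
True area = apparent / (areal scale) = 10000 / 5.860 ≈ 1710 km².

1710 km²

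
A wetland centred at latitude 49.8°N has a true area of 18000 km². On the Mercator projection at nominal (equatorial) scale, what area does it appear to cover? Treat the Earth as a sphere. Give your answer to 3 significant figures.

43200 km²

Mercator is conformal, so the point scale is isotropic: h = k = sec φ = 1/cos φ.
Areal scale = k² = sec²φ = 1/cos²(49.8°) = 1/0.6455² = 2.400.
Apparent area = 18000 × 2.400 ≈ 43200 km².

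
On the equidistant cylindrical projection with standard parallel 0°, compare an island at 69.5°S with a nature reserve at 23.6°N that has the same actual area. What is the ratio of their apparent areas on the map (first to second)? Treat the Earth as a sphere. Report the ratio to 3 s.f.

For the equirectangular projection with φ₀ = 0 (plate carrée), h = 1 along meridians and k = sec φ along parallels.
Areal scale at 69.5°: h·k = 1.000 × 2.855 = 2.855.
Areal scale at 23.6°: h·k = 1.000 × 1.091 = 1.091.
Ratio = 2.855/1.091 ≈ 2.62.

2.62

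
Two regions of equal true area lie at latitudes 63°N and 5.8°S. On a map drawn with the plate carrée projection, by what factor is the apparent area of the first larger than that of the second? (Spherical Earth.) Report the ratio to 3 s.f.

2.19

For the equirectangular projection with φ₀ = 0 (plate carrée), h = 1 along meridians and k = sec φ along parallels.
Areal scale at 63°: h·k = 1.000 × 2.203 = 2.203.
Areal scale at 5.8°: h·k = 1.000 × 1.005 = 1.005.
Ratio = 2.203/1.005 ≈ 2.19.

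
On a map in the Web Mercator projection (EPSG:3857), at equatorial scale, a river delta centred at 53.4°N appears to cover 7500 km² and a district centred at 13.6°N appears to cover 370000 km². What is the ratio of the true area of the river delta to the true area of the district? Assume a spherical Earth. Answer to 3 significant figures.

0.00763

On Mercator the areal scale is sec²φ, so true area = apparent × cos²φ.
True area of river delta: 7500 × cos²(53.4°) = 7500 × 0.3555 = 2666 km².
True area of district: 370000 × cos²(13.6°) = 370000 × 0.9447 = 349500 km².
Ratio = 2666 / 349500 ≈ 0.00763.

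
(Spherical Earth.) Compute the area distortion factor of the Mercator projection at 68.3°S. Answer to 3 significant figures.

7.31

Mercator is conformal, so the point scale is isotropic: h = k = sec φ = 1/cos φ.
Areal scale = k² = sec²φ = 1/cos²(68.3°) = 1/0.3697² = 7.315.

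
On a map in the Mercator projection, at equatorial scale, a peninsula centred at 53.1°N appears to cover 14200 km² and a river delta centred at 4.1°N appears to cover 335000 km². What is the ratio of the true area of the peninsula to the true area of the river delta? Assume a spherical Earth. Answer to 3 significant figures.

0.0154

On Mercator the areal scale is sec²φ, so true area = apparent × cos²φ.
True area of peninsula: 14200 × cos²(53.1°) = 14200 × 0.3605 = 5119 km².
True area of river delta: 335000 × cos²(4.1°) = 335000 × 0.9949 = 333300 km².
Ratio = 5119 / 333300 ≈ 0.0154.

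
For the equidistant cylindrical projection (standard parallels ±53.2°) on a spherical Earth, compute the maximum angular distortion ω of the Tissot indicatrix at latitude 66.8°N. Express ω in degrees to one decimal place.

23.8°

The equidistant cylindrical projection with φ₀ = 53.2° has h = 1 (meridians true) and k = cos φ₀ / cos φ along parallels.
At 66.8°: h = 1.000, k = 1.521; principal scales a = 1.521, b = 1.000.
sin(ω/2) = (a − b)/(a + b) = 0.5206/2.521 = 0.2065, so ω = 2 arcsin(0.2065) ≈ 23.8°.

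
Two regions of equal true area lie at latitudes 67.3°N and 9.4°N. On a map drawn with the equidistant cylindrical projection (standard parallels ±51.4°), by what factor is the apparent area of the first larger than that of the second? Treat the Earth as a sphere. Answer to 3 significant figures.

In the equirectangular projection with standard parallel φ₀ = 51.4° (x = Rλ cos φ₀, y = Rφ), meridians are true-scale (h = 1) and the parallel scale is k = cos φ₀ / cos φ.
Areal scale at 67.3°: h·k = 1.000 × 1.617 = 1.617.
Areal scale at 9.4°: h·k = 1.000 × 0.6324 = 0.6324.
Ratio = 1.617/0.6324 ≈ 2.56.

2.56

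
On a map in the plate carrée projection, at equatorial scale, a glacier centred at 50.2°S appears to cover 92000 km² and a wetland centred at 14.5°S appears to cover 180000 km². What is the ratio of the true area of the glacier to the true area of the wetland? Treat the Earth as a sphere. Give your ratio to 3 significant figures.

Plate carrée has h = 1 and k = sec φ, giving areal scale sec φ; true area = (apparent area) · cos φ.
True area of glacier: 92000 × cos(50.2°) = 92000 × 0.6401 = 58890 km².
True area of wetland: 180000 × cos(14.5°) = 180000 × 0.9681 = 174300 km².
Ratio = 58890 / 174300 ≈ 0.338.

0.338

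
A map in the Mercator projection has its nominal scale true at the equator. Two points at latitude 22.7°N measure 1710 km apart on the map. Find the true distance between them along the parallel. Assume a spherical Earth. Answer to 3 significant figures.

1580 km

The Mercator projection is conformal; its linear scale factor is the same in every direction and equals sec φ = 1/cos φ.
Along the parallel at 22.7°, map distances are exaggerated by k = sec 22.7° = 1.084.
True distance = 1710 / 1.084 = 1710 × cos 22.7° ≈ 1580 km.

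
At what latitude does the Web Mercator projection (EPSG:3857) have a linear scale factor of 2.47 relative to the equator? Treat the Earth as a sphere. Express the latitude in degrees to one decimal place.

Mercator scale is k = sec φ = 1/cos φ.
1/cos φ = 2.47  ⇒  cos φ = 0.4049  ⇒  φ = arccos(0.4049) ≈ 66.1°.

66.1°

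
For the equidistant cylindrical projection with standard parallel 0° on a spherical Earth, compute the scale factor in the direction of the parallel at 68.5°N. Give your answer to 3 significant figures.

2.73

For the equirectangular projection with φ₀ = 0 (plate carrée), h = 1 along meridians and k = sec φ along parallels.
k = 1/cos 68.5° = 1/0.3665 = 2.729.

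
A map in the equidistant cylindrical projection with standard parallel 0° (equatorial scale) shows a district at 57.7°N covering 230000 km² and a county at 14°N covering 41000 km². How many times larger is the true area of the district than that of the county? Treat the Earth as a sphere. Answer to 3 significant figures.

3.09

Plate carrée has h = 1 and k = sec φ, giving areal scale sec φ; true area = (apparent area) · cos φ.
True area of district: 230000 × cos(57.7°) = 230000 × 0.5344 = 122900 km².
True area of county: 41000 × cos(14°) = 41000 × 0.9703 = 39780 km².
Ratio = 122900 / 39780 ≈ 3.09.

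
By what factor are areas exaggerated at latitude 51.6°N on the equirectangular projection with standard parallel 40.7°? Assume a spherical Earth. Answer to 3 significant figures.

In the equirectangular projection with standard parallel φ₀ = 40.7° (x = Rλ cos φ₀, y = Rφ), meridians are true-scale (h = 1) and the parallel scale is k = cos φ₀ / cos φ.
Areal scale = h·k = 1 × cos φ₀ / cos φ; at 51.6°, h = 1.000, k = 1.221, so h·k = 1.221.

1.22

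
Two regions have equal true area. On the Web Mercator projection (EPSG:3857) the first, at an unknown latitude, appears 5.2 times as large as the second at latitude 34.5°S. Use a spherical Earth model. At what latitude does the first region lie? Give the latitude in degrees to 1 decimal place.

For equal true areas on Mercator, apparent areas scale as sec²φ, so the ratio is cos²φ₂ / cos²φ₁.
cos²φ₂ / cos²φ₁ = 5.2  ⇒  cos φ₁ = cos 34.5° / √5.2 = 0.8241/2.280 = 0.3614.
φ₁ = arccos(0.3614) ≈ 68.8°.

68.8°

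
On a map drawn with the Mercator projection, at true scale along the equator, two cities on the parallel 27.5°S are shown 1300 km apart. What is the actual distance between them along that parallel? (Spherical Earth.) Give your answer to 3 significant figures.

1150 km

The Mercator projection is conformal; its linear scale factor is the same in every direction and equals sec φ = 1/cos φ.
Along the parallel at 27.5°, map distances are exaggerated by k = sec 27.5° = 1.127.
True distance = 1300 / 1.127 = 1300 × cos 27.5° ≈ 1150 km.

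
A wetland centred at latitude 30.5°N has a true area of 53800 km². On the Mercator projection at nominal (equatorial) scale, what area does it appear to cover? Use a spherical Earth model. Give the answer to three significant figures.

72500 km²

Mercator is conformal, so the point scale is isotropic: h = k = sec φ = 1/cos φ.
Areal scale = k² = sec²φ = 1/cos²(30.5°) = 1/0.8616² = 1.347.
Apparent area = 53800 × 1.347 ≈ 72500 km².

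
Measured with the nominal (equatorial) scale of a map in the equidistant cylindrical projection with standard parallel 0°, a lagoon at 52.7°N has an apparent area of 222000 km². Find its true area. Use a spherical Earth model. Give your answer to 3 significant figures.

Plate carrée maps x = Rλ, y = Rφ. The meridian scale is h = 1 and the parallel scale is k = 1/cos φ = sec φ.
Areal scale = h·k = 1 × sec φ; at 52.7°, h = 1.000, k = 1.650, so h·k = 1.650.
True area = apparent / (areal scale) = 222000 / 1.650 ≈ 135000 km².

135000 km²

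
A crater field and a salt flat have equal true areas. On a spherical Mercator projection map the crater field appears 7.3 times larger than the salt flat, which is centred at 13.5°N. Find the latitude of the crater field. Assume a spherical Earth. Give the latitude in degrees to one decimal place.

For equal true areas on Mercator, apparent areas scale as sec²φ, so the ratio is cos²φ₂ / cos²φ₁.
cos²φ₂ / cos²φ₁ = 7.3  ⇒  cos φ₁ = cos 13.5° / √7.3 = 0.9724/2.702 = 0.3599.
φ₁ = arccos(0.3599) ≈ 68.9°.

68.9°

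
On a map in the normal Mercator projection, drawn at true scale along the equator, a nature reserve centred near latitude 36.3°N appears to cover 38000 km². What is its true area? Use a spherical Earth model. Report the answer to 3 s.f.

24700 km²

Mercator is conformal, so the point scale is isotropic: h = k = sec φ = 1/cos φ.
Areal scale = k² = sec²φ = 1/cos²(36.3°) = 1/0.8059² = 1.540.
True area = apparent / (areal scale) = 38000 / 1.540 ≈ 24700 km².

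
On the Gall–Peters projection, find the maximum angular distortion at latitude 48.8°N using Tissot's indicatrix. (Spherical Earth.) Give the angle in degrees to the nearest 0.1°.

8.1°

Gall–Peters is a cylindrical equal-area projection with standard parallels at ±45°. Cylindrical equal-area (φ₀ = 45°): h = cos φ / cos 45° along meridians, k = cos 45° / cos φ along parallels; h·k = 1.
At 48.8°: h = 0.9315, k = 1.074; principal scales a = 1.074, b = 0.9315.
sin(ω/2) = (a − b)/(a + b) = 0.1420/2.005 = 0.07081, so ω = 2 arcsin(0.07081) ≈ 8.1°.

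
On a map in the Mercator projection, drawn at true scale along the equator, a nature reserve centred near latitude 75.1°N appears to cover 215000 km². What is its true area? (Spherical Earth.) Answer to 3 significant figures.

14200 km²

For Mercator, h = k = sec φ (a conformal cylindrical projection has a single point scale, 1/cos φ).
Areal scale = k² = sec²φ = 1/cos²(75.1°) = 1/0.2571² = 15.12.
True area = apparent / (areal scale) = 215000 / 15.12 ≈ 14200 km².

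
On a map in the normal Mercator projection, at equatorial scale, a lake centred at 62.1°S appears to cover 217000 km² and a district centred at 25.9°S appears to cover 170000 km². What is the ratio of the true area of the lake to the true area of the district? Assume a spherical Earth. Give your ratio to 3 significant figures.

On Mercator the areal scale is sec²φ, so true area = apparent × cos²φ.
True area of lake: 217000 × cos²(62.1°) = 217000 × 0.2190 = 47510 km².
True area of district: 170000 × cos²(25.9°) = 170000 × 0.8092 = 137600 km².
Ratio = 47510 / 137600 ≈ 0.345.

0.345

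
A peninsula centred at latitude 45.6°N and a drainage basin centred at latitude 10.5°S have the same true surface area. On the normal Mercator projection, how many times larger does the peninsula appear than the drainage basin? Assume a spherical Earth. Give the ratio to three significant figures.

1.97

On Mercator, area is exaggerated by sec²φ = 1/cos²φ.
At 45.6°: sec²(45.6°) = 1/0.6997² = 2.043.
At 10.5°: sec²(10.5°) = 1/0.9833² = 1.034.
Ratio = 2.043/1.034 = cos²(10.5°)/cos²(45.6°) ≈ 1.97.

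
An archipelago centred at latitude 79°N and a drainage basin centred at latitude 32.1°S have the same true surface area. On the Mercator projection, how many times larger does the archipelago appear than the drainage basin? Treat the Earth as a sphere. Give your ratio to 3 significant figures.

19.7

On Mercator, area is exaggerated by sec²φ = 1/cos²φ.
At 79°: sec²(79°) = 1/0.1908² = 27.47.
At 32.1°: sec²(32.1°) = 1/0.8471² = 1.394.
Ratio = 27.47/1.394 = cos²(32.1°)/cos²(79°) ≈ 19.7.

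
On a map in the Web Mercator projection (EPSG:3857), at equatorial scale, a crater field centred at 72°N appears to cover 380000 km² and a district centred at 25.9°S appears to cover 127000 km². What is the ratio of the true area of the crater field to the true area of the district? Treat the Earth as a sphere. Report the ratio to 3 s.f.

0.353

Mercator's areal exaggeration is sec²φ; hence true area = (apparent area) · cos²φ.
True area of crater field: 380000 × cos²(72°) = 380000 × 0.09549 = 36290 km².
True area of district: 127000 × cos²(25.9°) = 127000 × 0.8092 = 102800 km².
Ratio = 36290 / 102800 ≈ 0.353.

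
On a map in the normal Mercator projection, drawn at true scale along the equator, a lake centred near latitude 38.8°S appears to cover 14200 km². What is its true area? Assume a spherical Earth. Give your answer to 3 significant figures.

For Mercator, h = k = sec φ (a conformal cylindrical projection has a single point scale, 1/cos φ).
Areal scale = k² = sec²φ = 1/cos²(38.8°) = 1/0.7793² = 1.646.
True area = apparent / (areal scale) = 14200 / 1.646 ≈ 8620 km².

8620 km²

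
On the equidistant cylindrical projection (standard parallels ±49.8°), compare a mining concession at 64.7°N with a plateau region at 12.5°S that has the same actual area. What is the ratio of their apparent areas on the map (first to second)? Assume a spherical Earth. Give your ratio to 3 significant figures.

In the equirectangular projection with standard parallel φ₀ = 49.8° (x = Rλ cos φ₀, y = Rφ), meridians are true-scale (h = 1) and the parallel scale is k = cos φ₀ / cos φ.
Areal scale at 64.7°: h·k = 1.000 × 1.510 = 1.510.
Areal scale at 12.5°: h·k = 1.000 × 0.6611 = 0.6611.
Ratio = 1.510/0.6611 ≈ 2.28.

2.28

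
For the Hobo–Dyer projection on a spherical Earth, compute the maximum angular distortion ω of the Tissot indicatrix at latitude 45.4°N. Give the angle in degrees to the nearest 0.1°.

14.0°

Hobo–Dyer is a cylindrical equal-area projection with standard parallels at ±37.5°. A cylindrical equal-area projection with standard parallel φ₀ has meridian scale h = cos φ / cos φ₀ and parallel scale k = cos φ₀ / cos φ (so areas are preserved, h·k = 1).
At 45.4°: h = 0.8850, k = 1.130; principal scales a = 1.130, b = 0.8850.
sin(ω/2) = (a − b)/(a + b) = 0.2448/2.015 = 0.1215, so ω = 2 arcsin(0.1215) ≈ 14.0°.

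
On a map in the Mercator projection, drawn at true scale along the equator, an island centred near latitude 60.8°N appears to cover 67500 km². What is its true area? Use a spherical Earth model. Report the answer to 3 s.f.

The Mercator projection is conformal; its linear scale factor is the same in every direction and equals sec φ = 1/cos φ.
Areal scale = k² = sec²φ = 1/cos²(60.8°) = 1/0.4879² = 4.202.
True area = apparent / (areal scale) = 67500 / 4.202 ≈ 16100 km².

16100 km²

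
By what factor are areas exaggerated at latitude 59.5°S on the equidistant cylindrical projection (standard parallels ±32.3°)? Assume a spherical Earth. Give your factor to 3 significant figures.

The equidistant cylindrical projection with φ₀ = 32.3° has h = 1 (meridians true) and k = cos φ₀ / cos φ along parallels.
Areal scale = h·k = 1 × cos φ₀ / cos φ; at 59.5°, h = 1.000, k = 1.665, so h·k = 1.665.

1.67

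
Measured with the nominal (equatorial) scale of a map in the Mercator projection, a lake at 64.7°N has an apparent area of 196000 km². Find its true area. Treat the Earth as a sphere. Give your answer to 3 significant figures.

The Mercator projection is conformal; its linear scale factor is the same in every direction and equals sec φ = 1/cos φ.
Areal scale = k² = sec²φ = 1/cos²(64.7°) = 1/0.4274² = 5.475.
True area = apparent / (areal scale) = 196000 / 5.475 ≈ 35800 km².

35800 km²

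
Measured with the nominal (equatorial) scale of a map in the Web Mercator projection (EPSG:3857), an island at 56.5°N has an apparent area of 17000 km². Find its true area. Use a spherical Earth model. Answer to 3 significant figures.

For Mercator, h = k = sec φ (a conformal cylindrical projection has a single point scale, 1/cos φ).
Areal scale = k² = sec²φ = 1/cos²(56.5°) = 1/0.5519² = 3.283.
True area = apparent / (areal scale) = 17000 / 3.283 ≈ 5180 km².

5180 km²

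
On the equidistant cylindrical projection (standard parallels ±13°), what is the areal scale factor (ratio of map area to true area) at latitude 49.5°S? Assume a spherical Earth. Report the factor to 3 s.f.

1.50

In the equirectangular projection with standard parallel φ₀ = 13° (x = Rλ cos φ₀, y = Rφ), meridians are true-scale (h = 1) and the parallel scale is k = cos φ₀ / cos φ.
Areal scale = h·k = 1 × cos φ₀ / cos φ; at 49.5°, h = 1.000, k = 1.500, so h·k = 1.500.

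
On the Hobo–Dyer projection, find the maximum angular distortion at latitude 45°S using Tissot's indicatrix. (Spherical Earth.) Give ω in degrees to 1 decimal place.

13.2°

The Hobo–Dyer projection is cylindrical equal-area with φ₀ = 37.5°. Cylindrical equal-area (φ₀ = 37.5°): h = cos φ / cos 37.5° along meridians, k = cos 37.5° / cos φ along parallels; h·k = 1.
At 45°: h = 0.8913, k = 1.122; principal scales a = 1.122, b = 0.8913.
sin(ω/2) = (a − b)/(a + b) = 0.2307/2.013 = 0.1146, so ω = 2 arcsin(0.1146) ≈ 13.2°.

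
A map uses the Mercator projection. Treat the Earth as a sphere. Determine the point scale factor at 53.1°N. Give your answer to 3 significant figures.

Mercator is conformal, so the point scale is isotropic: h = k = sec φ = 1/cos φ.
k = 1/cos 53.1° = 1/0.6004 = 1.666.

1.67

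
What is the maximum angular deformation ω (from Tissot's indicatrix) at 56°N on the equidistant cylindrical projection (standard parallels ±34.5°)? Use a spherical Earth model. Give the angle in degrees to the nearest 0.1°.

22.1°

The equidistant cylindrical projection with φ₀ = 34.5° has h = 1 (meridians true) and k = cos φ₀ / cos φ along parallels.
At 56°: h = 1.000, k = 1.474; principal scales a = 1.474, b = 1.000.
sin(ω/2) = (a − b)/(a + b) = 0.4738/2.474 = 0.1915, so ω = 2 arcsin(0.1915) ≈ 22.1°.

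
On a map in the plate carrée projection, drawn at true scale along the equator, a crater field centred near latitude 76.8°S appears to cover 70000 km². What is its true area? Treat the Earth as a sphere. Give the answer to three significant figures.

For the equirectangular projection with φ₀ = 0 (plate carrée), h = 1 along meridians and k = sec φ along parallels.
Areal scale = h·k = 1 × sec φ; at 76.8°, h = 1.000, k = 4.379, so h·k = 4.379.
True area = apparent / (areal scale) = 70000 / 4.379 ≈ 16000 km².

16000 km²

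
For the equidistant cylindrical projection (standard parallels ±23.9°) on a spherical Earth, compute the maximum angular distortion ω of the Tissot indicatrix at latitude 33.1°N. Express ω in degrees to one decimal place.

5.0°

The equidistant cylindrical projection with φ₀ = 23.9° has h = 1 (meridians true) and k = cos φ₀ / cos φ along parallels.
At 33.1°: h = 1.000, k = 1.091; principal scales a = 1.091, b = 1.000.
sin(ω/2) = (a − b)/(a + b) = 0.09136/2.091 = 0.04369, so ω = 2 arcsin(0.04369) ≈ 5.0°.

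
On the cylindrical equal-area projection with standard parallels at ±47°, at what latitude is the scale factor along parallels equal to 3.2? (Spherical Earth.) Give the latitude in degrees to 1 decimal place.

Cylindrical equal-area (φ₀ = 47°): h = cos φ / cos 47° along meridians, k = cos 47° / cos φ along parallels; h·k = 1.
k = cos φ₀ / cos φ = 3.2  ⇒  cos φ = cos 47° / 3.2 = 0.2131.
φ = arccos(0.2131) ≈ 77.7°.

77.7°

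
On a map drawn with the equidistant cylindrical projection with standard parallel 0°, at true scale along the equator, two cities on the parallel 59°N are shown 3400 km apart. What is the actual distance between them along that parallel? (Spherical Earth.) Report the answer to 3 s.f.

For the equirectangular projection with φ₀ = 0 (plate carrée), h = 1 along meridians and k = sec φ along parallels.
Along the parallel at 59°, map distances are exaggerated by k = sec 59° = 1.942.
True distance = 3400 / 1.942 = 3400 × cos 59° ≈ 1750 km.

1750 km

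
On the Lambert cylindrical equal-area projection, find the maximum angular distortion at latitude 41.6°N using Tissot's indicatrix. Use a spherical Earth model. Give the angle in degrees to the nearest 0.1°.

32.8°

The Lambert cylindrical equal-area projection is the cylindrical equal-area projection with its standard parallel at the equator (φ₀ = 0). For cylindrical equal-area with standard parallel φ₀, h = cos φ / cos φ₀ and k = cos φ₀ / cos φ, so h·k = 1.
At 41.6°: h = 0.7478, k = 1.337; principal scales a = 1.337, b = 0.7478.
sin(ω/2) = (a − b)/(a + b) = 0.5895/2.085 = 0.2827, so ω = 2 arcsin(0.2827) ≈ 32.8°.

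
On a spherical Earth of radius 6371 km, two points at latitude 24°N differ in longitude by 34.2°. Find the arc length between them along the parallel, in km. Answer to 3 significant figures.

3470 km

Arc length along a parallel = R cos φ · Δλ (with Δλ in radians).
= 6371 × cos 24° × (34.2° × π/180) = 6371 × 0.9135 × 0.5969 ≈ 3470 km.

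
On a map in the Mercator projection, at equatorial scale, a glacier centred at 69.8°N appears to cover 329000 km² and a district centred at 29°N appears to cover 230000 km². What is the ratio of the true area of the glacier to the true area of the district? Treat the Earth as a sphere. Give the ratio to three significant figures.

0.223

On Mercator the areal scale is sec²φ, so true area = apparent × cos²φ.
True area of glacier: 329000 × cos²(69.8°) = 329000 × 0.1192 = 39230 km².
True area of district: 230000 × cos²(29°) = 230000 × 0.7650 = 175900 km².
Ratio = 39230 / 175900 ≈ 0.223.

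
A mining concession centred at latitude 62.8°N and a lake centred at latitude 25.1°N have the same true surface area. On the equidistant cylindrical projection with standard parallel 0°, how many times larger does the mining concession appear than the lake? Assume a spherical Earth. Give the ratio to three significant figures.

1.98

Plate carrée maps x = Rλ, y = Rφ. The meridian scale is h = 1 and the parallel scale is k = 1/cos φ = sec φ.
Areal scale at 62.8°: h·k = 1.000 × 2.188 = 2.188.
Areal scale at 25.1°: h·k = 1.000 × 1.104 = 1.104.
Ratio = 2.188/1.104 ≈ 1.98.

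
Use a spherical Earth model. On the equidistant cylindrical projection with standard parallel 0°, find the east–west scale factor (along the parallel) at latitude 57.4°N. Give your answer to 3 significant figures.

For the equirectangular projection with φ₀ = 0 (plate carrée), h = 1 along meridians and k = sec φ along parallels.
k = 1/cos 57.4° = 1/0.5388 = 1.856.

1.86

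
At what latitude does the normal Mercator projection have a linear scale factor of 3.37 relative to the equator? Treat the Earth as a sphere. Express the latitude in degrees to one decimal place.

72.7°

Mercator scale is k = sec φ = 1/cos φ.
1/cos φ = 3.37  ⇒  cos φ = 0.2967  ⇒  φ = arccos(0.2967) ≈ 72.7°.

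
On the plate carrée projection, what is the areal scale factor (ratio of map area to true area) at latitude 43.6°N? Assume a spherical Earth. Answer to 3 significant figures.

In the plate carrée (x = Rλ, y = Rφ), meridians are true-scale (h = 1) and parallels are stretched by k = sec φ.
Areal scale = h·k = 1 × sec φ; at 43.6°, h = 1.000, k = 1.381, so h·k = 1.381.

1.38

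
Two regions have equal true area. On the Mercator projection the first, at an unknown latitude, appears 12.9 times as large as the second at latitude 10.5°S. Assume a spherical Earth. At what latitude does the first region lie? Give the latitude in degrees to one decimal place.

Mercator areal scale is sec²φ, so apparent-area ratio = sec²φ₁ / sec²φ₂ = cos²φ₂ / cos²φ₁.
cos²φ₂ / cos²φ₁ = 12.9  ⇒  cos φ₁ = cos 10.5° / √12.9 = 0.9833/3.592 = 0.2738.
φ₁ = arccos(0.2738) ≈ 74.1°.

74.1°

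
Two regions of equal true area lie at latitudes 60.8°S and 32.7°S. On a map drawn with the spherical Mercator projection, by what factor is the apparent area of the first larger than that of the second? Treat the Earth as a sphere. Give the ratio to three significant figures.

2.98

Mercator areal scale is sec²φ.
At 60.8°: sec²(60.8°) = 1/0.4879² = 4.202.
At 32.7°: sec²(32.7°) = 1/0.8415² = 1.412.
Ratio = 4.202/1.412 = cos²(32.7°)/cos²(60.8°) ≈ 2.98.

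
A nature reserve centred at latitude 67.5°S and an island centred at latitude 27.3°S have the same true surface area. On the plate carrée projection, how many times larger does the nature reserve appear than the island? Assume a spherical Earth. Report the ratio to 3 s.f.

2.32

For the equirectangular projection with φ₀ = 0 (plate carrée), h = 1 along meridians and k = sec φ along parallels.
Areal scale at 67.5°: h·k = 1.000 × 2.613 = 2.613.
Areal scale at 27.3°: h·k = 1.000 × 1.125 = 1.125.
Ratio = 2.613/1.125 ≈ 2.32.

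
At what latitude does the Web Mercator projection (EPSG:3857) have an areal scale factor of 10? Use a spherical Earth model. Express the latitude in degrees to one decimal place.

Mercator areal scale is sec²φ.
sec²φ = 10  ⇒  cos²φ = 0.1000  ⇒  cos φ = 0.3162.
φ = arccos(0.3162) ≈ 71.6°.

71.6°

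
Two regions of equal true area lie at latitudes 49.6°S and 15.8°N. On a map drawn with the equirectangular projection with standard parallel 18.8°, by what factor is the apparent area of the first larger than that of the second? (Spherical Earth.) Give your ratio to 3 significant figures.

The equidistant cylindrical projection with φ₀ = 18.8° has h = 1 (meridians true) and k = cos φ₀ / cos φ along parallels.
Areal scale at 49.6°: h·k = 1.000 × 1.461 = 1.461.
Areal scale at 15.8°: h·k = 1.000 × 0.9838 = 0.9838.
Ratio = 1.461/0.9838 ≈ 1.48.

1.48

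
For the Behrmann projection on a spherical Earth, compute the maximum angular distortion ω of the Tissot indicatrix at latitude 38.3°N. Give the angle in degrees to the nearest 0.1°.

Behrmann is a cylindrical equal-area projection with standard parallels at ±30°. For cylindrical equal-area with standard parallel φ₀, h = cos φ / cos φ₀ and k = cos φ₀ / cos φ, so h·k = 1.
At 38.3°: h = 0.9062, k = 1.104; principal scales a = 1.104, b = 0.9062.
sin(ω/2) = (a − b)/(a + b) = 0.1973/2.010 = 0.09820, so ω = 2 arcsin(0.09820) ≈ 11.3°.

11.3°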